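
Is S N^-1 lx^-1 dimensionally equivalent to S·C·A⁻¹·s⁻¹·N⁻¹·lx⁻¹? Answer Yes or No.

Left side:
  S = 1/Ω (conductance is reciprocal resistance),
      = kg⁻¹·m⁻²·s³·A².
  N = kg·m/s² = kg·m·s⁻² (force = mass × acceleration).
  So N⁻¹ = kg⁻¹·m⁻¹·s².
  lx = lm/m² (illuminance = luminous flux per area),
      = m⁻²·cd.
  So lx⁻¹ = m²·cd⁻¹.
  Combining: S·N⁻¹·lx⁻¹ = (kg⁻¹·m⁻²·s³·A²) · (kg⁻¹·m⁻¹·s²) · (m²·cd⁻¹) = kg⁻²·m⁻¹·s⁵·A²·cd⁻¹.
Right side:
  S = 1/Ω (conductance is reciprocal resistance),
      = kg⁻¹·m⁻²·s³·A².
  C = A·s = s·A (charge = current × time).
  N = kg·m/s² = kg·m·s⁻² (force = mass × acceleration).
  So N⁻¹ = kg⁻¹·m⁻¹·s².
  lx = lm/m² (illuminance = luminous flux per area),
      = m⁻²·cd.
  So lx⁻¹ = m²·cd⁻¹.
  Combining: S·C·A⁻¹·s⁻¹·N⁻¹·lx⁻¹ = (kg⁻¹·m⁻²·s³·A²) · (s·A) · A⁻¹ · s⁻¹ · (kg⁻¹·m⁻¹·s²) · (m²·cd⁻¹) = kg⁻²·m⁻¹·s⁵·A²·cd⁻¹.
Both reduce to kg⁻²·m⁻¹·s⁵·A²·cd⁻¹.

Yes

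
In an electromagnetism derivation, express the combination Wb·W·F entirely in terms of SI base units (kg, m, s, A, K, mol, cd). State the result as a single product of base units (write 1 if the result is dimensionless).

Wb = kg·m²·s⁻²·A⁻¹.
W = kg·m²·s⁻³.
F = kg⁻¹·m⁻²·s⁴·A².
Combining: Wb·W·F = (kg·m²·s⁻²·A⁻¹) · (kg·m²·s⁻³) · (kg⁻¹·m⁻²·s⁴·A²) = kg·m²·s⁻¹·A.

kg·m²·s⁻¹·A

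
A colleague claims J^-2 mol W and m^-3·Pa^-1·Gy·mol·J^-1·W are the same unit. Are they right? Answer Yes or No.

Left side:
  J = N·m (work = force × distance),
      = kg·m²·s⁻².
  So J⁻² = kg⁻²·m⁻⁴·s⁴.
  W = J/s (power = energy per time),
      = kg·m²·s⁻³.
  Combining: J⁻²·mol·W = (kg⁻²·m⁻⁴·s⁴) · mol · (kg·m²·s⁻³) = kg⁻¹·m⁻²·s·mol.
Right side:
  Pa = N/m² (pressure = force per area),
      = kg·m⁻¹·s⁻².
  So Pa⁻¹ = kg⁻¹·m·s².
  Gy = J/kg (absorbed dose = energy per mass),
      = m²·s⁻².
  J = N·m (work = force × distance),
      = kg·m²·s⁻².
  So J⁻¹ = kg⁻¹·m⁻²·s².
  W = J/s (power = energy per time),
      = kg·m²·s⁻³.
  Combining: m⁻³·Pa⁻¹·Gy·mol·J⁻¹·W = m⁻³ · (kg⁻¹·m·s²) · (m²·s⁻²) · mol · (kg⁻¹·m⁻²·s²) · (kg·m²·s⁻³) = kg⁻¹·s⁻¹·mol.
Left is kg⁻¹·m⁻²·s·mol; right is kg⁻¹·s⁻¹·mol — different.

No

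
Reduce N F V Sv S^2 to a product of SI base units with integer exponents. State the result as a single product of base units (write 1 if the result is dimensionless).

N = kg·m/s² = kg·m·s⁻² (force = mass × acceleration).
F = C/V (capacitance = charge per voltage),
    = A·s/(kg·m²·s⁻³·A⁻¹) (substituting C and V),
    = kg⁻¹·m⁻²·s⁴·A².
V = W/A (potential = power per current),
    = kg·m²·s⁻³·A⁻¹.
Sv = J/kg (equivalent dose = energy per mass),
    = m²·s⁻².
S = 1/Ω (conductance is reciprocal resistance),
    = kg⁻¹·m⁻²·s³·A².
So S² = kg⁻²·m⁻⁴·s⁶·A⁴.
Combining: N·F·V·Sv·S² = (kg·m·s⁻²) · (kg⁻¹·m⁻²·s⁴·A²) · (kg·m²·s⁻³·A⁻¹) · (m²·s⁻²) · (kg⁻²·m⁻⁴·s⁶·A⁴) = kg⁻¹·m⁻¹·s³·A⁵.

kg⁻¹·m⁻¹·s³·A⁵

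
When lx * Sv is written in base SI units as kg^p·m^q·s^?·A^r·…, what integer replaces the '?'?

-2

lx = lm/m² (illuminance = luminous flux per area),
    = m⁻²·cd.
Sv = J/kg (equivalent dose = energy per mass),
    = m²·s⁻².
Combining: lx·Sv = (m⁻²·cd) · (m²·s⁻²) = s⁻²·cd.
The exponent of s is -2.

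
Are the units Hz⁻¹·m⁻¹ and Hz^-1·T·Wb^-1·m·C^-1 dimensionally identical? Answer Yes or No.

Left side:
  Hz = 1/s = s⁻¹ (frequency is cycles per second).
  So Hz⁻¹ = s.
  Combining: Hz⁻¹·m⁻¹ = s · m⁻¹ = m⁻¹·s.
Right side:
  Hz = s⁻¹.
  So Hz⁻¹ = s.
  T = kg·s⁻²·A⁻¹.
  Wb = kg·m²·s⁻²·A⁻¹.
  So Wb⁻¹ = kg⁻¹·m⁻²·s²·A.
  C = s·A.
  So C⁻¹ = s⁻¹·A⁻¹.
  Combining: Hz⁻¹·T·Wb⁻¹·m·C⁻¹ = s · (kg·s⁻²·A⁻¹) · (kg⁻¹·m⁻²·s²·A) · m · (s⁻¹·A⁻¹) = m⁻¹·A⁻¹.
Left is m⁻¹·s; right is m⁻¹·A⁻¹ — different.

No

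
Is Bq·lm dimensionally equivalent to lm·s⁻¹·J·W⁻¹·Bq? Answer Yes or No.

Left side:
  Bq = s⁻¹.
  lm = cd.
  Combining: Bq·lm = s⁻¹ · cd = s⁻¹·cd.
Right side:
  lm = cd·sr = cd (luminous flux; sr is dimensionless).
  J = N·m (work = force × distance),
      = kg·m²·s⁻².
  W = J/s (power = energy per time),
      = kg·m²·s⁻³.
  So W⁻¹ = kg⁻¹·m⁻²·s³.
  Bq = 1/s = s⁻¹ (activity is decays per second).
  Combining: lm·s⁻¹·J·W⁻¹·Bq = cd · s⁻¹ · (kg·m²·s⁻²) · (kg⁻¹·m⁻²·s³) · s⁻¹ = s⁻¹·cd.
Both reduce to s⁻¹·cd.

Yes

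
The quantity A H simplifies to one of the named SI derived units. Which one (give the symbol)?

H = Wb/A (inductance = flux per current),
    = kg·m²·s⁻²·A⁻².
Combining: A·H = A · (kg·m²·s⁻²·A⁻²) = kg·m²·s⁻²·A⁻¹.
kg·m²·s⁻²·A⁻¹ is the base-SI form of the weber.

Wb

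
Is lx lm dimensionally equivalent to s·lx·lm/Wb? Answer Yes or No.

No

Left side:
  lx = lm/m² (illuminance = luminous flux per area),
      = m⁻²·cd.
  lm = cd·sr = cd (luminous flux; sr is dimensionless).
  Combining: lx·lm = (m⁻²·cd) · cd = m⁻²·cd².
Right side:
  Wb = kg·m²·s⁻²·A⁻¹.
  So Wb⁻¹ = kg⁻¹·m⁻²·s²·A.
  lx = m⁻²·cd.
  lm = cd.
  Combining: Wb⁻¹·s·lx·lm = (kg⁻¹·m⁻²·s²·A) · s · (m⁻²·cd) · cd = kg⁻¹·m⁻⁴·s³·A·cd².
Left is m⁻²·cd²; right is kg⁻¹·m⁻⁴·s³·A·cd² — different.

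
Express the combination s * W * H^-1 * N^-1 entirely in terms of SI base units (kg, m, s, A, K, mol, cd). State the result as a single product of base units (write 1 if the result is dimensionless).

kg⁻¹·m⁻¹·s²·A²

W = kg·m²·s⁻³.
H = kg·m²·s⁻²·A⁻².
So H⁻¹ = kg⁻¹·m⁻²·s²·A².
N = kg·m·s⁻².
So N⁻¹ = kg⁻¹·m⁻¹·s².
Combining: s·W·H⁻¹·N⁻¹ = s · (kg·m²·s⁻³) · (kg⁻¹·m⁻²·s²·A²) · (kg⁻¹·m⁻¹·s²) = kg⁻¹·m⁻¹·s²·A².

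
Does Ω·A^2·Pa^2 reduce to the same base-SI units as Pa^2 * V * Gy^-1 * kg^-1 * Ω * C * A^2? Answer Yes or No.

Left side:
  Ω = kg·m²·s⁻³·A⁻².
  Pa = kg·m⁻¹·s⁻².
  So Pa² = kg²·m⁻²·s⁻⁴.
  Combining: Ω·A²·Pa² = (kg·m²·s⁻³·A⁻²) · A² · (kg²·m⁻²·s⁻⁴) = kg³·s⁻⁷.
Right side:
  Pa = kg·m⁻¹·s⁻².
  So Pa² = kg²·m⁻²·s⁻⁴.
  V = kg·m²·s⁻³·A⁻¹.
  Gy = m²·s⁻².
  So Gy⁻¹ = m⁻²·s².
  Ω = kg·m²·s⁻³·A⁻².
  C = s·A.
  Combining: Pa²·V·Gy⁻¹·kg⁻¹·Ω·C·A² = (kg²·m⁻²·s⁻⁴) · (kg·m²·s⁻³·A⁻¹) · (m⁻²·s²) · kg⁻¹ · (kg·m²·s⁻³·A⁻²) · (s·A) · A² = kg³·s⁻⁷.
Both reduce to kg³·s⁻⁷.

Yes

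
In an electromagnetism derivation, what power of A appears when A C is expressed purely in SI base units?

C = A·s = s·A (charge = current × time).
Combining: A·C = A · (s·A) = s·A².
The exponent of A is 2.

2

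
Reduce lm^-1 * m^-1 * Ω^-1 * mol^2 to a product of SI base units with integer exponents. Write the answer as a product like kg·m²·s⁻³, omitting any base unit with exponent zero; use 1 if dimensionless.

kg⁻¹·m⁻³·s³·A²·mol²·cd⁻¹

lm = cd·sr = cd (luminous flux; sr is dimensionless).
So lm⁻¹ = cd⁻¹.
Ω = V/A (resistance = voltage per current),
    = kg·m²·s⁻³·A⁻².
So Ω⁻¹ = kg⁻¹·m⁻²·s³·A².
Combining: lm⁻¹·m⁻¹·Ω⁻¹·mol² = cd⁻¹ · m⁻¹ · (kg⁻¹·m⁻²·s³·A²) · mol² = kg⁻¹·m⁻³·s³·A²·mol²·cd⁻¹.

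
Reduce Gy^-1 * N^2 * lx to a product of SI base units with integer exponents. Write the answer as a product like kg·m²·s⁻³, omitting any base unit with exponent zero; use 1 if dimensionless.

Gy = J/kg (absorbed dose = energy per mass),
    = m²·s⁻².
So Gy⁻¹ = m⁻²·s².
N = kg·m/s² = kg·m·s⁻² (force = mass × acceleration).
So N² = kg²·m²·s⁻⁴.
lx = lm/m² (illuminance = luminous flux per area),
    = m⁻²·cd.
Combining: Gy⁻¹·N²·lx = (m⁻²·s²) · (kg²·m²·s⁻⁴) · (m⁻²·cd) = kg²·m⁻²·s⁻²·cd.

kg²·m⁻²·s⁻²·cd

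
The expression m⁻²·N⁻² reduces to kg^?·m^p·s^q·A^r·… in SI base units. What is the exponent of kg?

-2

N = kg·m/s² = kg·m·s⁻² (force = mass × acceleration).
So N⁻² = kg⁻²·m⁻²·s⁴.
Combining: m⁻²·N⁻² = m⁻² · (kg⁻²·m⁻²·s⁴) = kg⁻²·m⁻⁴·s⁴.
The exponent of kg is -2.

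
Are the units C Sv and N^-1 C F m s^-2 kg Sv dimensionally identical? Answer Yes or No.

Left side:
  C = s·A.
  Sv = m²·s⁻².
  Combining: C·Sv = (s·A) · (m²·s⁻²) = m²·s⁻¹·A.
Right side:
  N = kg·m/s² = kg·m·s⁻² (force = mass × acceleration).
  So N⁻¹ = kg⁻¹·m⁻¹·s².
  C = A·s = s·A (charge = current × time).
  F = C/V (capacitance = charge per voltage),
      = A·s/(kg·m²·s⁻³·A⁻¹) (substituting C and V),
      = kg⁻¹·m⁻²·s⁴·A².
  Sv = J/kg (equivalent dose = energy per mass),
      = m²·s⁻².
  Combining: N⁻¹·C·F·m·s⁻²·kg·Sv = (kg⁻¹·m⁻¹·s²) · (s·A) · (kg⁻¹·m⁻²·s⁴·A²) · m · s⁻² · kg · (m²·s⁻²) = kg⁻¹·s³·A³.
Left is m²·s⁻¹·A; right is kg⁻¹·s³·A³ — different.

No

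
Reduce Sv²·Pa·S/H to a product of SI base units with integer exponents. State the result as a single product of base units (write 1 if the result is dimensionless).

kg⁻¹·m⁻¹·s⁻¹·A⁴

Sv = J/kg (equivalent dose = energy per mass),
    = m²·s⁻².
So Sv² = m⁴·s⁻⁴.
Pa = N/m² (pressure = force per area),
    = kg·m⁻¹·s⁻².
S = 1/Ω (conductance is reciprocal resistance),
    = kg⁻¹·m⁻²·s³·A².
H = Wb/A (inductance = flux per current),
    = kg·m²·s⁻²·A⁻².
So H⁻¹ = kg⁻¹·m⁻²·s²·A².
Combining: Sv²·Pa·S·H⁻¹ = (m⁴·s⁻⁴) · (kg·m⁻¹·s⁻²) · (kg⁻¹·m⁻²·s³·A²) · (kg⁻¹·m⁻²·s²·A²) = kg⁻¹·m⁻¹·s⁻¹·A⁴.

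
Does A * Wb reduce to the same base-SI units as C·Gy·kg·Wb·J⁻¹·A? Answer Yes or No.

No

Left side:
  Wb = V·s (flux: a volt is a weber per second),
      = kg·m²·s⁻²·A⁻¹.
  Combining: A·Wb = A · (kg·m²·s⁻²·A⁻¹) = kg·m²·s⁻².
Right side:
  C = A·s = s·A (charge = current × time).
  Gy = J/kg (absorbed dose = energy per mass),
      = m²·s⁻².
  Wb = V·s (flux: a volt is a weber per second),
      = kg·m²·s⁻²·A⁻¹.
  J = N·m (work = force × distance),
      = kg·m²·s⁻².
  So J⁻¹ = kg⁻¹·m⁻²·s².
  Combining: C·Gy·kg·Wb·J⁻¹·A = (s·A) · (m²·s⁻²) · kg · (kg·m²·s⁻²·A⁻¹) · (kg⁻¹·m⁻²·s²) · A = kg·m²·s⁻¹·A.
Left is kg·m²·s⁻²; right is kg·m²·s⁻¹·A — different.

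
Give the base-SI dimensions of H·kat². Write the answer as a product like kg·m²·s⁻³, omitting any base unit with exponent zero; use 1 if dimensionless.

H = Wb/A (inductance = flux per current),
    = kg·m²·s⁻²·A⁻².
kat = mol/s = s⁻¹·mol (catalytic activity).
So kat² = s⁻²·mol².
Combining: H·kat² = (kg·m²·s⁻²·A⁻²) · (s⁻²·mol²) = kg·m²·s⁻⁴·A⁻²·mol².

kg·m²·s⁻⁴·A⁻²·mol²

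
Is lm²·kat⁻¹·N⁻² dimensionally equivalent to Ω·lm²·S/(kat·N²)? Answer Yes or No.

Yes

Left side:
  lm = cd.
  So lm² = cd².
  kat = s⁻¹·mol.
  So kat⁻¹ = s·mol⁻¹.
  N = kg·m·s⁻².
  So N⁻² = kg⁻²·m⁻²·s⁴.
  Combining: lm²·kat⁻¹·N⁻² = cd² · (s·mol⁻¹) · (kg⁻²·m⁻²·s⁴) = kg⁻²·m⁻²·s⁵·mol⁻¹·cd².
Right side:
  kat = mol/s = s⁻¹·mol (catalytic activity).
  So kat⁻¹ = s·mol⁻¹.
  N = kg·m/s² = kg·m·s⁻² (force = mass × acceleration).
  So N⁻² = kg⁻²·m⁻²·s⁴.
  Ω = V/A (resistance = voltage per current),
      = kg·m²·s⁻³·A⁻².
  lm = cd·sr = cd (luminous flux; sr is dimensionless).
  So lm² = cd².
  S = 1/Ω (conductance is reciprocal resistance),
      = kg⁻¹·m⁻²·s³·A².
  Combining: kat⁻¹·N⁻²·Ω·lm²·S = (s·mol⁻¹) · (kg⁻²·m⁻²·s⁴) · (kg·m²·s⁻³·A⁻²) · cd² · (kg⁻¹·m⁻²·s³·A²) = kg⁻²·m⁻²·s⁵·mol⁻¹·cd².
Both reduce to kg⁻²·m⁻²·s⁵·mol⁻¹·cd².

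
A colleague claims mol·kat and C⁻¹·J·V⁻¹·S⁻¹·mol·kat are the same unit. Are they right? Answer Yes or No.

Left side:
  kat = s⁻¹·mol.
  Combining: mol·kat = mol · (s⁻¹·mol) = s⁻¹·mol².
Right side:
  C = s·A.
  So C⁻¹ = s⁻¹·A⁻¹.
  J = kg·m²·s⁻².
  V = kg·m²·s⁻³·A⁻¹.
  So V⁻¹ = kg⁻¹·m⁻²·s³·A.
  S = kg⁻¹·m⁻²·s³·A².
  So S⁻¹ = kg·m²·s⁻³·A⁻².
  kat = s⁻¹·mol.
  Combining: C⁻¹·J·V⁻¹·S⁻¹·mol·kat = (s⁻¹·A⁻¹) · (kg·m²·s⁻²) · (kg⁻¹·m⁻²·s³·A) · (kg·m²·s⁻³·A⁻²) · mol · (s⁻¹·mol) = kg·m²·s⁻⁴·A⁻²·mol².
Left is s⁻¹·mol²; right is kg·m²·s⁻⁴·A⁻²·mol² — different.

No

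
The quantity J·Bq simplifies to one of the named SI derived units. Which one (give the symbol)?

J = kg·m²·s⁻².
Bq = s⁻¹.
Combining: J·Bq = (kg·m²·s⁻²) · s⁻¹ = kg·m²·s⁻³.
kg·m²·s⁻³ is the base-SI form of the watt.

W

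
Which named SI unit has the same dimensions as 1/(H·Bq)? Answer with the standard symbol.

H = Wb/A (inductance = flux per current),
    = kg·m²·s⁻²·A⁻².
So H⁻¹ = kg⁻¹·m⁻²·s²·A².
Bq = 1/s = s⁻¹ (activity is decays per second).
So Bq⁻¹ = s.
Combining: H⁻¹·Bq⁻¹ = (kg⁻¹·m⁻²·s²·A²) · s = kg⁻¹·m⁻²·s³·A².
kg⁻¹·m⁻²·s³·A² is the base-SI form of the siemens.

S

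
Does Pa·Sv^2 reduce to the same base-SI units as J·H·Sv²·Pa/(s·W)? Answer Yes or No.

Left side:
  Pa = kg·m⁻¹·s⁻².
  Sv = m²·s⁻².
  So Sv² = m⁴·s⁻⁴.
  Combining: Pa·Sv² = (kg·m⁻¹·s⁻²) · (m⁴·s⁻⁴) = kg·m³·s⁻⁶.
Right side:
  J = N·m (work = force × distance),
      = kg·m²·s⁻².
  H = Wb/A (inductance = flux per current),
      = kg·m²·s⁻²·A⁻².
  Sv = J/kg (equivalent dose = energy per mass),
      = m²·s⁻².
  So Sv² = m⁴·s⁻⁴.
  Pa = N/m² (pressure = force per area),
      = kg·m⁻¹·s⁻².
  W = J/s (power = energy per time),
      = kg·m²·s⁻³.
  So W⁻¹ = kg⁻¹·m⁻²·s³.
  Combining: s⁻¹·J·H·Sv²·Pa·W⁻¹ = s⁻¹ · (kg·m²·s⁻²) · (kg·m²·s⁻²·A⁻²) · (m⁴·s⁻⁴) · (kg·m⁻¹·s⁻²) · (kg⁻¹·m⁻²·s³) = kg²·m⁵·s⁻⁸·A⁻².
Left is kg·m³·s⁻⁶; right is kg²·m⁵·s⁻⁸·A⁻² — different.

No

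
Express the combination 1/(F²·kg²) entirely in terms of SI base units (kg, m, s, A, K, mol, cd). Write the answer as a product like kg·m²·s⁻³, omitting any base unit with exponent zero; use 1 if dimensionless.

m⁴·s⁻⁸·A⁻⁴

F = C/V (capacitance = charge per voltage),
    = A·s/(kg·m²·s⁻³·A⁻¹) (substituting C and V),
    = kg⁻¹·m⁻²·s⁴·A².
So F⁻² = kg²·m⁴·s⁻⁸·A⁻⁴.
Combining: F⁻²·kg⁻² = (kg²·m⁴·s⁻⁸·A⁻⁴) · kg⁻² = m⁴·s⁻⁸·A⁻⁴.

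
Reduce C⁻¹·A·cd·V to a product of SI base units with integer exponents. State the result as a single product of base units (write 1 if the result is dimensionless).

C = A·s = s·A (charge = current × time).
So C⁻¹ = s⁻¹·A⁻¹.
V = W/A (potential = power per current),
    = kg·m²·s⁻³·A⁻¹.
Combining: C⁻¹·A·cd·V = (s⁻¹·A⁻¹) · A · cd · (kg·m²·s⁻³·A⁻¹) = kg·m²·s⁻⁴·A⁻¹·cd.

kg·m²·s⁻⁴·A⁻¹·cd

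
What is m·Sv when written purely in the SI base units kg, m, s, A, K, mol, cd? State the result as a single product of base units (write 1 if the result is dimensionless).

m³·s⁻²

Sv = J/kg (equivalent dose = energy per mass),
    = m²·s⁻².
Combining: m·Sv = m · (m²·s⁻²) = m³·s⁻².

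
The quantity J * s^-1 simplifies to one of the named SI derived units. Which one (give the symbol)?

J = N·m (work = force × distance),
    = kg·m²·s⁻².
Combining: J·s⁻¹ = (kg·m²·s⁻²) · s⁻¹ = kg·m²·s⁻³.
kg·m²·s⁻³ is the base-SI form of the watt.

W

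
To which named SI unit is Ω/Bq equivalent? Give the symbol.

Bq = s⁻¹.
So Bq⁻¹ = s.
Ω = kg·m²·s⁻³·A⁻².
Combining: Bq⁻¹·Ω = s · (kg·m²·s⁻³·A⁻²) = kg·m²·s⁻²·A⁻².
kg·m²·s⁻²·A⁻² is the base-SI form of the henry.

H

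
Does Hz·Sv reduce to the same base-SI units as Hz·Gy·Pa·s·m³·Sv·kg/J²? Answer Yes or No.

Left side:
  Hz = 1/s = s⁻¹ (frequency is cycles per second).
  Sv = J/kg (equivalent dose = energy per mass),
      = m²·s⁻².
  Combining: Hz·Sv = s⁻¹ · (m²·s⁻²) = m²·s⁻³.
Right side:
  Hz = 1/s = s⁻¹ (frequency is cycles per second).
  Gy = J/kg (absorbed dose = energy per mass),
      = m²·s⁻².
  Pa = N/m² (pressure = force per area),
      = kg·m⁻¹·s⁻².
  J = N·m (work = force × distance),
      = kg·m²·s⁻².
  So J⁻² = kg⁻²·m⁻⁴·s⁴.
  Sv = J/kg (equivalent dose = energy per mass),
      = m²·s⁻².
  Combining: Hz·Gy·Pa·J⁻²·s·m³·Sv·kg = s⁻¹ · (m²·s⁻²) · (kg·m⁻¹·s⁻²) · (kg⁻²·m⁻⁴·s⁴) · s · m³ · (m²·s⁻²) · kg = m²·s⁻².
Left is m²·s⁻³; right is m²·s⁻² — different.

No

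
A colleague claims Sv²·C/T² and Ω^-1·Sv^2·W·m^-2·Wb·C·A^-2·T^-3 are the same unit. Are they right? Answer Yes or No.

Yes

Left side:
  Sv = m²·s⁻².
  So Sv² = m⁴·s⁻⁴.
  C = s·A.
  T = kg·s⁻²·A⁻¹.
  So T⁻² = kg⁻²·s⁴·A².
  Combining: Sv²·C·T⁻² = (m⁴·s⁻⁴) · (s·A) · (kg⁻²·s⁴·A²) = kg⁻²·m⁴·s·A³.
Right side:
  Ω = V/A (resistance = voltage per current),
      = kg·m²·s⁻³·A⁻².
  So Ω⁻¹ = kg⁻¹·m⁻²·s³·A².
  Sv = J/kg (equivalent dose = energy per mass),
      = m²·s⁻².
  So Sv² = m⁴·s⁻⁴.
  W = J/s (power = energy per time),
      = kg·m²·s⁻³.
  Wb = V·s (flux: a volt is a weber per second),
      = kg·m²·s⁻²·A⁻¹.
  C = A·s = s·A (charge = current × time).
  T = Wb/m² (flux density = flux per area),
      = kg·s⁻²·A⁻¹.
  So T⁻³ = kg⁻³·s⁶·A³.
  Combining: Ω⁻¹·Sv²·W·m⁻²·Wb·C·A⁻²·T⁻³ = (kg⁻¹·m⁻²·s³·A²) · (m⁴·s⁻⁴) · (kg·m²·s⁻³) · m⁻² · (kg·m²·s⁻²·A⁻¹) · (s·A) · A⁻² · (kg⁻³·s⁶·A³) = kg⁻²·m⁴·s·A³.
Both reduce to kg⁻²·m⁴·s·A³.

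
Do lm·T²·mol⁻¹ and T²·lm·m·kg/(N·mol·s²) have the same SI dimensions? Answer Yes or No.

Left side:
  lm = cd.
  T = kg·s⁻²·A⁻¹.
  So T² = kg²·s⁻⁴·A⁻².
  Combining: lm·T²·mol⁻¹ = cd · (kg²·s⁻⁴·A⁻²) · mol⁻¹ = kg²·s⁻⁴·A⁻²·mol⁻¹·cd.
Right side:
  T = Wb/m² (flux density = flux per area),
      = kg·s⁻²·A⁻¹.
  So T² = kg²·s⁻⁴·A⁻².
  N = kg·m/s² = kg·m·s⁻² (force = mass × acceleration).
  So N⁻¹ = kg⁻¹·m⁻¹·s².
  lm = cd·sr = cd (luminous flux; sr is dimensionless).
  Combining: T²·N⁻¹·lm·mol⁻¹·s⁻²·m·kg = (kg²·s⁻⁴·A⁻²) · (kg⁻¹·m⁻¹·s²) · cd · mol⁻¹ · s⁻² · m · kg = kg²·s⁻⁴·A⁻²·mol⁻¹·cd.
Both reduce to kg²·s⁻⁴·A⁻²·mol⁻¹·cd.

Yes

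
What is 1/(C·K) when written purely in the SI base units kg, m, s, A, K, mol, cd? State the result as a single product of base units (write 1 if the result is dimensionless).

s⁻¹·A⁻¹·K⁻¹

C = s·A.
So C⁻¹ = s⁻¹·A⁻¹.
Combining: C⁻¹·K⁻¹ = (s⁻¹·A⁻¹) · K⁻¹ = s⁻¹·A⁻¹·K⁻¹.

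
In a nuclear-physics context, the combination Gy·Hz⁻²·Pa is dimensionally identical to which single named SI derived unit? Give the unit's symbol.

N

Gy = m²·s⁻².
Hz = s⁻¹.
So Hz⁻² = s².
Pa = kg·m⁻¹·s⁻².
Combining: Gy·Hz⁻²·Pa = (m²·s⁻²) · s² · (kg·m⁻¹·s⁻²) = kg·m·s⁻².
kg·m·s⁻² is the base-SI form of the newton.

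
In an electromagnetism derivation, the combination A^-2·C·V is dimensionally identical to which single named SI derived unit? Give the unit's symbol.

H

C = A·s = s·A (charge = current × time).
V = W/A (potential = power per current),
    = kg·m²·s⁻³·A⁻¹.
Combining: A⁻²·C·V = A⁻² · (s·A) · (kg·m²·s⁻³·A⁻¹) = kg·m²·s⁻²·A⁻².
kg·m²·s⁻²·A⁻² is the base-SI form of the henry.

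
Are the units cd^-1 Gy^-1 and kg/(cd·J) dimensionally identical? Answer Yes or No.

Left side:
  Gy = J/kg (absorbed dose = energy per mass),
      = m²·s⁻².
  So Gy⁻¹ = m⁻²·s².
  Combining: cd⁻¹·Gy⁻¹ = cd⁻¹ · (m⁻²·s²) = m⁻²·s²·cd⁻¹.
Right side:
  J = kg·m²·s⁻².
  So J⁻¹ = kg⁻¹·m⁻²·s².
  Combining: cd⁻¹·kg·J⁻¹ = cd⁻¹ · kg · (kg⁻¹·m⁻²·s²) = m⁻²·s²·cd⁻¹.
Both reduce to m⁻²·s²·cd⁻¹.

Yes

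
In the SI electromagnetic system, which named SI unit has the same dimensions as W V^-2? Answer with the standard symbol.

W = J/s (power = energy per time),
    = kg·m²·s⁻³.
V = W/A (potential = power per current),
    = kg·m²·s⁻³·A⁻¹.
So V⁻² = kg⁻²·m⁻⁴·s⁶·A².
Combining: W·V⁻² = (kg·m²·s⁻³) · (kg⁻²·m⁻⁴·s⁶·A²) = kg⁻¹·m⁻²·s³·A².
kg⁻¹·m⁻²·s³·A² is the base-SI form of the siemens.

S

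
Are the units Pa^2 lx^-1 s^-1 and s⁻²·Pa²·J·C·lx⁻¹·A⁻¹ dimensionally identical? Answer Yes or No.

Left side:
  Pa = N/m² (pressure = force per area),
      = kg·m⁻¹·s⁻².
  So Pa² = kg²·m⁻²·s⁻⁴.
  lx = lm/m² (illuminance = luminous flux per area),
      = m⁻²·cd.
  So lx⁻¹ = m²·cd⁻¹.
  Combining: Pa²·lx⁻¹·s⁻¹ = (kg²·m⁻²·s⁻⁴) · (m²·cd⁻¹) · s⁻¹ = kg²·s⁻⁵·cd⁻¹.
Right side:
  Pa = N/m² (pressure = force per area),
      = kg·m⁻¹·s⁻².
  So Pa² = kg²·m⁻²·s⁻⁴.
  J = N·m (work = force × distance),
      = kg·m²·s⁻².
  C = A·s = s·A (charge = current × time).
  lx = lm/m² (illuminance = luminous flux per area),
      = m⁻²·cd.
  So lx⁻¹ = m²·cd⁻¹.
  Combining: s⁻²·Pa²·J·C·lx⁻¹·A⁻¹ = s⁻² · (kg²·m⁻²·s⁻⁴) · (kg·m²·s⁻²) · (s·A) · (m²·cd⁻¹) · A⁻¹ = kg³·m²·s⁻⁷·cd⁻¹.
Left is kg²·s⁻⁵·cd⁻¹; right is kg³·m²·s⁻⁷·cd⁻¹ — different.

No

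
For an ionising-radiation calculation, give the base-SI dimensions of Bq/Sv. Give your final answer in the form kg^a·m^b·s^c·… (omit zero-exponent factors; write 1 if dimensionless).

m⁻²·s

Sv = J/kg (equivalent dose = energy per mass),
    = m²·s⁻².
So Sv⁻¹ = m⁻²·s².
Bq = 1/s = s⁻¹ (activity is decays per second).
Combining: Sv⁻¹·Bq = (m⁻²·s²) · s⁻¹ = m⁻²·s.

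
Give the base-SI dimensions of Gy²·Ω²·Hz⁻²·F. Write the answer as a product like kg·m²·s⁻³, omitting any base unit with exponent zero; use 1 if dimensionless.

kg·m⁶·s⁻⁴·A⁻²

Gy = m²·s⁻².
So Gy² = m⁴·s⁻⁴.
Ω = kg·m²·s⁻³·A⁻².
So Ω² = kg²·m⁴·s⁻⁶·A⁻⁴.
Hz = s⁻¹.
So Hz⁻² = s².
F = kg⁻¹·m⁻²·s⁴·A².
Combining: Gy²·Ω²·Hz⁻²·F = (m⁴·s⁻⁴) · (kg²·m⁴·s⁻⁶·A⁻⁴) · s² · (kg⁻¹·m⁻²·s⁴·A²) = kg·m⁶·s⁻⁴·A⁻².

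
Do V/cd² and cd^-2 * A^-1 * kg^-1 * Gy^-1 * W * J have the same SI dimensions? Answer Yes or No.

Yes

Left side:
  V = W/A (potential = power per current),
      = kg·m²·s⁻³·A⁻¹.
  Combining: V·cd⁻² = (kg·m²·s⁻³·A⁻¹) · cd⁻² = kg·m²·s⁻³·A⁻¹·cd⁻².
Right side:
  Gy = m²·s⁻².
  So Gy⁻¹ = m⁻²·s².
  W = kg·m²·s⁻³.
  J = kg·m²·s⁻².
  Combining: cd⁻²·A⁻¹·kg⁻¹·Gy⁻¹·W·J = cd⁻² · A⁻¹ · kg⁻¹ · (m⁻²·s²) · (kg·m²·s⁻³) · (kg·m²·s⁻²) = kg·m²·s⁻³·A⁻¹·cd⁻².
Both reduce to kg·m²·s⁻³·A⁻¹·cd⁻².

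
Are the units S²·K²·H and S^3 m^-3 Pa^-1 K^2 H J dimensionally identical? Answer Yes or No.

Left side:
  S = kg⁻¹·m⁻²·s³·A².
  So S² = kg⁻²·m⁻⁴·s⁶·A⁴.
  H = kg·m²·s⁻²·A⁻².
  Combining: S²·K²·H = (kg⁻²·m⁻⁴·s⁶·A⁴) · K² · (kg·m²·s⁻²·A⁻²) = kg⁻¹·m⁻²·s⁴·A²·K².
Right side:
  S = 1/Ω (conductance is reciprocal resistance),
      = kg⁻¹·m⁻²·s³·A².
  So S³ = kg⁻³·m⁻⁶·s⁹·A⁶.
  Pa = N/m² (pressure = force per area),
      = kg·m⁻¹·s⁻².
  So Pa⁻¹ = kg⁻¹·m·s².
  H = Wb/A (inductance = flux per current),
      = kg·m²·s⁻²·A⁻².
  J = N·m (work = force × distance),
      = kg·m²·s⁻².
  Combining: S³·m⁻³·Pa⁻¹·K²·H·J = (kg⁻³·m⁻⁶·s⁹·A⁶) · m⁻³ · (kg⁻¹·m·s²) · K² · (kg·m²·s⁻²·A⁻²) · (kg·m²·s⁻²) = kg⁻²·m⁻⁴·s⁷·A⁴·K².
Left is kg⁻¹·m⁻²·s⁴·A²·K²; right is kg⁻²·m⁻⁴·s⁷·A⁴·K² — different.

No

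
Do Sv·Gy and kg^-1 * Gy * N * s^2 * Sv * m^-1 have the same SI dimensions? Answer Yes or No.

Yes

Left side:
  Sv = m²·s⁻².
  Gy = m²·s⁻².
  Combining: Sv·Gy = (m²·s⁻²) · (m²·s⁻²) = m⁴·s⁻⁴.
Right side:
  Gy = J/kg (absorbed dose = energy per mass),
      = m²·s⁻².
  N = kg·m/s² = kg·m·s⁻² (force = mass × acceleration).
  Sv = J/kg (equivalent dose = energy per mass),
      = m²·s⁻².
  Combining: kg⁻¹·Gy·N·s²·Sv·m⁻¹ = kg⁻¹ · (m²·s⁻²) · (kg·m·s⁻²) · s² · (m²·s⁻²) · m⁻¹ = m⁴·s⁻⁴.
Both reduce to m⁴·s⁻⁴.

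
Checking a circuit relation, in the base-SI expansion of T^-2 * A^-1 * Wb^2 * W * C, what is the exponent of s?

-2

T = kg·s⁻²·A⁻¹.
So T⁻² = kg⁻²·s⁴·A².
Wb = kg·m²·s⁻²·A⁻¹.
So Wb² = kg²·m⁴·s⁻⁴·A⁻².
W = kg·m²·s⁻³.
C = s·A.
Combining: T⁻²·A⁻¹·Wb²·W·C = (kg⁻²·s⁴·A²) · A⁻¹ · (kg²·m⁴·s⁻⁴·A⁻²) · (kg·m²·s⁻³) · (s·A) = kg·m⁶·s⁻².
The exponent of s is -2.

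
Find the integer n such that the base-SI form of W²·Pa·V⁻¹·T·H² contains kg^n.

5

W = kg·m²·s⁻³.
So W² = kg²·m⁴·s⁻⁶.
Pa = kg·m⁻¹·s⁻².
V = kg·m²·s⁻³·A⁻¹.
So V⁻¹ = kg⁻¹·m⁻²·s³·A.
T = kg·s⁻²·A⁻¹.
H = kg·m²·s⁻²·A⁻².
So H² = kg²·m⁴·s⁻⁴·A⁻⁴.
Combining: W²·Pa·V⁻¹·T·H² = (kg²·m⁴·s⁻⁶) · (kg·m⁻¹·s⁻²) · (kg⁻¹·m⁻²·s³·A) · (kg·s⁻²·A⁻¹) · (kg²·m⁴·s⁻⁴·A⁻⁴) = kg⁵·m⁵·s⁻¹¹·A⁻⁴.
The exponent of kg is 5.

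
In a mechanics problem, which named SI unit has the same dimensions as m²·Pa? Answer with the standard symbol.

Pa = N/m² (pressure = force per area),
    = kg·m⁻¹·s⁻².
Combining: m²·Pa = m² · (kg·m⁻¹·s⁻²) = kg·m·s⁻².
kg·m·s⁻² is the base-SI form of the newton.

N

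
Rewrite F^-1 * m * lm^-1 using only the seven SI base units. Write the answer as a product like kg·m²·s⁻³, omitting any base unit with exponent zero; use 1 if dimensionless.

kg·m³·s⁻⁴·A⁻²·cd⁻¹

F = C/V (capacitance = charge per voltage),
    = A·s/(kg·m²·s⁻³·A⁻¹) (substituting C and V),
    = kg⁻¹·m⁻²·s⁴·A².
So F⁻¹ = kg·m²·s⁻⁴·A⁻².
lm = cd·sr = cd (luminous flux; sr is dimensionless).
So lm⁻¹ = cd⁻¹.
Combining: F⁻¹·m·lm⁻¹ = (kg·m²·s⁻⁴·A⁻²) · m · cd⁻¹ = kg·m³·s⁻⁴·A⁻²·cd⁻¹.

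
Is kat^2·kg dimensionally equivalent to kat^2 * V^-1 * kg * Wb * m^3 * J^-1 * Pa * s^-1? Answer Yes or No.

Left side:
  kat = mol/s = s⁻¹·mol (catalytic activity).
  So kat² = s⁻²·mol².
  Combining: kat²·kg = (s⁻²·mol²) · kg = kg·s⁻²·mol².
Right side:
  kat = mol/s = s⁻¹·mol (catalytic activity).
  So kat² = s⁻²·mol².
  V = W/A (potential = power per current),
      = kg·m²·s⁻³·A⁻¹.
  So V⁻¹ = kg⁻¹·m⁻²·s³·A.
  Wb = V·s (flux: a volt is a weber per second),
      = kg·m²·s⁻²·A⁻¹.
  J = N·m (work = force × distance),
      = kg·m²·s⁻².
  So J⁻¹ = kg⁻¹·m⁻²·s².
  Pa = N/m² (pressure = force per area),
      = kg·m⁻¹·s⁻².
  Combining: kat²·V⁻¹·kg·Wb·m³·J⁻¹·Pa·s⁻¹ = (s⁻²·mol²) · (kg⁻¹·m⁻²·s³·A) · kg · (kg·m²·s⁻²·A⁻¹) · m³ · (kg⁻¹·m⁻²·s²) · (kg·m⁻¹·s⁻²) · s⁻¹ = kg·s⁻²·mol².
Both reduce to kg·s⁻²·mol².

Yes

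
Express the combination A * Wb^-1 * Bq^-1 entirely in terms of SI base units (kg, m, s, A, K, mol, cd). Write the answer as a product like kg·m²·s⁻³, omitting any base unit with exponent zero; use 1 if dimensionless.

kg⁻¹·m⁻²·s³·A²

Wb = V·s (flux: a volt is a weber per second),
    = kg·m²·s⁻²·A⁻¹.
So Wb⁻¹ = kg⁻¹·m⁻²·s²·A.
Bq = 1/s = s⁻¹ (activity is decays per second).
So Bq⁻¹ = s.
Combining: A·Wb⁻¹·Bq⁻¹ = A · (kg⁻¹·m⁻²·s²·A) · s = kg⁻¹·m⁻²·s³·A².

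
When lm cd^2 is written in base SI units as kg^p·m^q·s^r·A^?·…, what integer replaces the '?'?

0

lm = cd·sr = cd (luminous flux; sr is dimensionless).
Combining: lm·cd² = cd · cd² = cd³.
The exponent of A is 0.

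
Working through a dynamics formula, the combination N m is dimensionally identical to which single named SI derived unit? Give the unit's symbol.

J

N = kg·m·s⁻².
Combining: N·m = (kg·m·s⁻²) · m = kg·m²·s⁻².
kg·m²·s⁻² is the base-SI form of the joule.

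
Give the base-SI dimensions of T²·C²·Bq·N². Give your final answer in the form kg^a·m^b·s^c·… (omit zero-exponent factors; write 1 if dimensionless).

kg⁴·m²·s⁻⁷

T = Wb/m² (flux density = flux per area),
    = kg·s⁻²·A⁻¹.
So T² = kg²·s⁻⁴·A⁻².
C = A·s = s·A (charge = current × time).
So C² = s²·A².
Bq = 1/s = s⁻¹ (activity is decays per second).
N = kg·m/s² = kg·m·s⁻² (force = mass × acceleration).
So N² = kg²·m²·s⁻⁴.
Combining: T²·C²·Bq·N² = (kg²·s⁻⁴·A⁻²) · (s²·A²) · s⁻¹ · (kg²·m²·s⁻⁴) = kg⁴·m²·s⁻⁷.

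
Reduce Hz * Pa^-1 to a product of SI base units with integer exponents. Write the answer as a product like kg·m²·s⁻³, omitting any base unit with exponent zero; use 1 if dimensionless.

Hz = 1/s = s⁻¹ (frequency is cycles per second).
Pa = N/m² (pressure = force per area),
    = kg·m⁻¹·s⁻².
So Pa⁻¹ = kg⁻¹·m·s².
Combining: Hz·Pa⁻¹ = s⁻¹ · (kg⁻¹·m·s²) = kg⁻¹·m·s.

kg⁻¹·m·s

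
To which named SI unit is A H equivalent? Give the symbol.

Wb

H = kg·m²·s⁻²·A⁻².
Combining: A·H = A · (kg·m²·s⁻²·A⁻²) = kg·m²·s⁻²·A⁻¹.
kg·m²·s⁻²·A⁻¹ is the base-SI form of the weber.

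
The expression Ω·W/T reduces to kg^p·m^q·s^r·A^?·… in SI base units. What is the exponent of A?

-1

Ω = kg·m²·s⁻³·A⁻².
T = kg·s⁻²·A⁻¹.
So T⁻¹ = kg⁻¹·s²·A.
W = kg·m²·s⁻³.
Combining: Ω·T⁻¹·W = (kg·m²·s⁻³·A⁻²) · (kg⁻¹·s²·A) · (kg·m²·s⁻³) = kg·m⁴·s⁻⁴·A⁻¹.
The exponent of A is -1.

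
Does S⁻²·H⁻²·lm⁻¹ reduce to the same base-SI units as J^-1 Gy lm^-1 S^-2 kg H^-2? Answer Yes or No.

Yes

Left side:
  S = kg⁻¹·m⁻²·s³·A².
  So S⁻² = kg²·m⁴·s⁻⁶·A⁻⁴.
  H = kg·m²·s⁻²·A⁻².
  So H⁻² = kg⁻²·m⁻⁴·s⁴·A⁴.
  lm = cd.
  So lm⁻¹ = cd⁻¹.
  Combining: S⁻²·H⁻²·lm⁻¹ = (kg²·m⁴·s⁻⁶·A⁻⁴) · (kg⁻²·m⁻⁴·s⁴·A⁴) · cd⁻¹ = s⁻²·cd⁻¹.
Right side:
  J = N·m (work = force × distance),
      = kg·m²·s⁻².
  So J⁻¹ = kg⁻¹·m⁻²·s².
  Gy = J/kg (absorbed dose = energy per mass),
      = m²·s⁻².
  lm = cd·sr = cd (luminous flux; sr is dimensionless).
  So lm⁻¹ = cd⁻¹.
  S = 1/Ω (conductance is reciprocal resistance),
      = kg⁻¹·m⁻²·s³·A².
  So S⁻² = kg²·m⁴·s⁻⁶·A⁻⁴.
  H = Wb/A (inductance = flux per current),
      = kg·m²·s⁻²·A⁻².
  So H⁻² = kg⁻²·m⁻⁴·s⁴·A⁴.
  Combining: J⁻¹·Gy·lm⁻¹·S⁻²·kg·H⁻² = (kg⁻¹·m⁻²·s²) · (m²·s⁻²) · cd⁻¹ · (kg²·m⁴·s⁻⁶·A⁻⁴) · kg · (kg⁻²·m⁻⁴·s⁴·A⁴) = s⁻²·cd⁻¹.
Both reduce to s⁻²·cd⁻¹.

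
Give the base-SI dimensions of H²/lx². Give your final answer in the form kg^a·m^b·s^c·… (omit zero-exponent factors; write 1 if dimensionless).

kg²·m⁸·s⁻⁴·A⁻⁴·cd⁻²

lx = lm/m² (illuminance = luminous flux per area),
    = m⁻²·cd.
So lx⁻² = m⁴·cd⁻².
H = Wb/A (inductance = flux per current),
    = kg·m²·s⁻²·A⁻².
So H² = kg²·m⁴·s⁻⁴·A⁻⁴.
Combining: lx⁻²·H² = (m⁴·cd⁻²) · (kg²·m⁴·s⁻⁴·A⁻⁴) = kg²·m⁸·s⁻⁴·A⁻⁴·cd⁻².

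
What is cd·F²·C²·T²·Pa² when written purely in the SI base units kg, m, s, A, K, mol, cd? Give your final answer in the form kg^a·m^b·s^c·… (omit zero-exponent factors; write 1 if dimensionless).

F = C/V (capacitance = charge per voltage),
    = A·s/(kg·m²·s⁻³·A⁻¹) (substituting C and V),
    = kg⁻¹·m⁻²·s⁴·A².
So F² = kg⁻²·m⁻⁴·s⁸·A⁴.
C = A·s = s·A (charge = current × time).
So C² = s²·A².
T = Wb/m² (flux density = flux per area),
    = kg·s⁻²·A⁻¹.
So T² = kg²·s⁻⁴·A⁻².
Pa = N/m² (pressure = force per area),
    = kg·m⁻¹·s⁻².
So Pa² = kg²·m⁻²·s⁻⁴.
Combining: cd·F²·C²·T²·Pa² = cd · (kg⁻²·m⁻⁴·s⁸·A⁴) · (s²·A²) · (kg²·s⁻⁴·A⁻²) · (kg²·m⁻²·s⁻⁴) = kg²·m⁻⁶·s²·A⁴·cd.

kg²·m⁻⁶·s²·A⁴·cd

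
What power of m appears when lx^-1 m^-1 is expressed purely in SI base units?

1

lx = lm/m² (illuminance = luminous flux per area),
    = m⁻²·cd.
So lx⁻¹ = m²·cd⁻¹.
Combining: lx⁻¹·m⁻¹ = (m²·cd⁻¹) · m⁻¹ = m·cd⁻¹.
The exponent of m is 1.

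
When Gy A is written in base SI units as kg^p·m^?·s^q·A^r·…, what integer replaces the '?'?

Gy = J/kg (absorbed dose = energy per mass),
    = m²·s⁻².
Combining: Gy·A = (m²·s⁻²) · A = m²·s⁻²·A.
The exponent of m is 2.

2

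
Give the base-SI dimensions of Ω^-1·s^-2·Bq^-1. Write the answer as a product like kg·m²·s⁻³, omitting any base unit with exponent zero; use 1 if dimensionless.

Ω = kg·m²·s⁻³·A⁻².
So Ω⁻¹ = kg⁻¹·m⁻²·s³·A².
Bq = s⁻¹.
So Bq⁻¹ = s.
Combining: Ω⁻¹·s⁻²·Bq⁻¹ = (kg⁻¹·m⁻²·s³·A²) · s⁻² · s = kg⁻¹·m⁻²·s²·A².

kg⁻¹·m⁻²·s²·A²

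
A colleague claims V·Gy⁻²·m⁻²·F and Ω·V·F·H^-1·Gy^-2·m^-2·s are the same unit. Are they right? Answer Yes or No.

Left side:
  V = W/A (potential = power per current),
      = kg·m²·s⁻³·A⁻¹.
  Gy = J/kg (absorbed dose = energy per mass),
      = m²·s⁻².
  So Gy⁻² = m⁻⁴·s⁴.
  F = C/V (capacitance = charge per voltage),
      = A·s/(kg·m²·s⁻³·A⁻¹) (substituting C and V),
      = kg⁻¹·m⁻²·s⁴·A².
  Combining: V·Gy⁻²·m⁻²·F = (kg·m²·s⁻³·A⁻¹) · (m⁻⁴·s⁴) · m⁻² · (kg⁻¹·m⁻²·s⁴·A²) = m⁻⁶·s⁵·A.
Right side:
  Ω = kg·m²·s⁻³·A⁻².
  V = kg·m²·s⁻³·A⁻¹.
  F = kg⁻¹·m⁻²·s⁴·A².
  H = kg·m²·s⁻²·A⁻².
  So H⁻¹ = kg⁻¹·m⁻²·s²·A².
  Gy = m²·s⁻².
  So Gy⁻² = m⁻⁴·s⁴.
  Combining: Ω·V·F·H⁻¹·Gy⁻²·m⁻²·s = (kg·m²·s⁻³·A⁻²) · (kg·m²·s⁻³·A⁻¹) · (kg⁻¹·m⁻²·s⁴·A²) · (kg⁻¹·m⁻²·s²·A²) · (m⁻⁴·s⁴) · m⁻² · s = m⁻⁶·s⁵·A.
Both reduce to m⁻⁶·s⁵·A.

Yes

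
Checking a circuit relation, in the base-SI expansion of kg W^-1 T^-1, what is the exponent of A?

1

W = kg·m²·s⁻³.
So W⁻¹ = kg⁻¹·m⁻²·s³.
T = kg·s⁻²·A⁻¹.
So T⁻¹ = kg⁻¹·s²·A.
Combining: kg·W⁻¹·T⁻¹ = kg · (kg⁻¹·m⁻²·s³) · (kg⁻¹·s²·A) = kg⁻¹·m⁻²·s⁵·A.
The exponent of A is 1.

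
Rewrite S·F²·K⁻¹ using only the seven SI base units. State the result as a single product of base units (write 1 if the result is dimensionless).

S = 1/Ω (conductance is reciprocal resistance),
    = kg⁻¹·m⁻²·s³·A².
F = C/V (capacitance = charge per voltage),
    = A·s/(kg·m²·s⁻³·A⁻¹) (substituting C and V),
    = kg⁻¹·m⁻²·s⁴·A².
So F² = kg⁻²·m⁻⁴·s⁸·A⁴.
Combining: S·F²·K⁻¹ = (kg⁻¹·m⁻²·s³·A²) · (kg⁻²·m⁻⁴·s⁸·A⁴) · K⁻¹ = kg⁻³·m⁻⁶·s¹¹·A⁶·K⁻¹.

kg⁻³·m⁻⁶·s¹¹·A⁶·K⁻¹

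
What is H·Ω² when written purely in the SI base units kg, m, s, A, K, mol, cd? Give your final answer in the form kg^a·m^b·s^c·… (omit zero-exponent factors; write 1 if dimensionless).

H = Wb/A (inductance = flux per current),
    = kg·m²·s⁻²·A⁻².
Ω = V/A (resistance = voltage per current),
    = kg·m²·s⁻³·A⁻².
So Ω² = kg²·m⁴·s⁻⁶·A⁻⁴.
Combining: H·Ω² = (kg·m²·s⁻²·A⁻²) · (kg²·m⁴·s⁻⁶·A⁻⁴) = kg³·m⁶·s⁻⁸·A⁻⁶.

kg³·m⁶·s⁻⁸·A⁻⁶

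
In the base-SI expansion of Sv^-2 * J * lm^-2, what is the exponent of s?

Sv = J/kg (equivalent dose = energy per mass),
    = m²·s⁻².
So Sv⁻² = m⁻⁴·s⁴.
J = N·m (work = force × distance),
    = kg·m²·s⁻².
lm = cd·sr = cd (luminous flux; sr is dimensionless).
So lm⁻² = cd⁻².
Combining: Sv⁻²·J·lm⁻² = (m⁻⁴·s⁴) · (kg·m²·s⁻²) · cd⁻² = kg·m⁻²·s²·cd⁻².
The exponent of s is 2.

2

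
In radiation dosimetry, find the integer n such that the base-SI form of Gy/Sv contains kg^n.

0

Sv = m²·s⁻².
So Sv⁻¹ = m⁻²·s².
Gy = m²·s⁻².
Combining: Sv⁻¹·Gy = (m⁻²·s²) · (m²·s⁻²) = 1.
The exponent of kg is 0.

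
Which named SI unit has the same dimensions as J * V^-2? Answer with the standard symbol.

J = N·m (work = force × distance),
    = kg·m²·s⁻².
V = W/A (potential = power per current),
    = kg·m²·s⁻³·A⁻¹.
So V⁻² = kg⁻²·m⁻⁴·s⁶·A².
Combining: J·V⁻² = (kg·m²·s⁻²) · (kg⁻²·m⁻⁴·s⁶·A²) = kg⁻¹·m⁻²·s⁴·A².
kg⁻¹·m⁻²·s⁴·A² is the base-SI form of the farad.

F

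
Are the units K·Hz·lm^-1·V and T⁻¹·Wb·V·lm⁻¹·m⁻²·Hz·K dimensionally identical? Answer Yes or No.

Left side:
  Hz = s⁻¹.
  lm = cd.
  So lm⁻¹ = cd⁻¹.
  V = kg·m²·s⁻³·A⁻¹.
  Combining: K·Hz·lm⁻¹·V = K · s⁻¹ · cd⁻¹ · (kg·m²·s⁻³·A⁻¹) = kg·m²·s⁻⁴·A⁻¹·K·cd⁻¹.
Right side:
  T = Wb/m² (flux density = flux per area),
      = kg·s⁻²·A⁻¹.
  So T⁻¹ = kg⁻¹·s²·A.
  Wb = V·s (flux: a volt is a weber per second),
      = kg·m²·s⁻²·A⁻¹.
  V = W/A (potential = power per current),
      = kg·m²·s⁻³·A⁻¹.
  lm = cd·sr = cd (luminous flux; sr is dimensionless).
  So lm⁻¹ = cd⁻¹.
  Hz = 1/s = s⁻¹ (frequency is cycles per second).
  Combining: T⁻¹·Wb·V·lm⁻¹·m⁻²·Hz·K = (kg⁻¹·s²·A) · (kg·m²·s⁻²·A⁻¹) · (kg·m²·s⁻³·A⁻¹) · cd⁻¹ · m⁻² · s⁻¹ · K = kg·m²·s⁻⁴·A⁻¹·K·cd⁻¹.
Both reduce to kg·m²·s⁻⁴·A⁻¹·K·cd⁻¹.

Yes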